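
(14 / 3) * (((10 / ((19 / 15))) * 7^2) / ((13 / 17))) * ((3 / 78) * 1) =291550 / 3211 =90.80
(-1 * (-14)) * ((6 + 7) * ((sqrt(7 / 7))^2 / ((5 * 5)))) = 182 / 25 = 7.28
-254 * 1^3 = -254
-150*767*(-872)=100323600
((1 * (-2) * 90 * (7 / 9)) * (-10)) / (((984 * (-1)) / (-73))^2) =932575 / 121032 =7.71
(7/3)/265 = 0.01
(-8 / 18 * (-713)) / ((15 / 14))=39928 / 135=295.76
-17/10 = -1.70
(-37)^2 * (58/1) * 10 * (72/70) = 5716944/7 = 816706.29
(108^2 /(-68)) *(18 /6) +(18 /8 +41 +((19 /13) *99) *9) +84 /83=61038503 /73372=831.90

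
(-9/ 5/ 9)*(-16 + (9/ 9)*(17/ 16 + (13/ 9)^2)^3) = -6627749213/ 2176782336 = -3.04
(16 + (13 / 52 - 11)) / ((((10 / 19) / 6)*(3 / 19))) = 379.05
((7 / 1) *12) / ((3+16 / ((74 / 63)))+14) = 3108 / 1133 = 2.74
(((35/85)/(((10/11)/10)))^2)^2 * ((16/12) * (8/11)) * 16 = 1636214272/250563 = 6530.15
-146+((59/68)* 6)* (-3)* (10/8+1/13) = -294767/1768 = -166.72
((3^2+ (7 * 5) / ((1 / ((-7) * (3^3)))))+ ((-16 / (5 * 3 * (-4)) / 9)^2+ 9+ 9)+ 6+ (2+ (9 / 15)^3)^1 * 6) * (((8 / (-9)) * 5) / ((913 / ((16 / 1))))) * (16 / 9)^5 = 80339117765820416 / 8842872661425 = 9085.18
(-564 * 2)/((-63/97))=36472/21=1736.76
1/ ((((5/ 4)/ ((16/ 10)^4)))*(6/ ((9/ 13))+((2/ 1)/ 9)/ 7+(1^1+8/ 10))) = 1032192/ 2066875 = 0.50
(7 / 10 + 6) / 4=1.68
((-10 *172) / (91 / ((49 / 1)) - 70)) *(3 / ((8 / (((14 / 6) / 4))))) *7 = 73745 / 1908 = 38.65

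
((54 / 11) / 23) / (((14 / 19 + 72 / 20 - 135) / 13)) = -66690 / 3140489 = -0.02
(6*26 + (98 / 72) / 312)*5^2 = 43806025 / 11232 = 3900.11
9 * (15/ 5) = 27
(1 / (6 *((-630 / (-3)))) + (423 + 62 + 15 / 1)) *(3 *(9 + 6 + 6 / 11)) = 35910057 / 1540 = 23318.22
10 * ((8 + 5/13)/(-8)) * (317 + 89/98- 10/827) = -14041491725/4214392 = -3331.80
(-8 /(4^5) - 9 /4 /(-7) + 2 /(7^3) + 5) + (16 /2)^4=180064329 /43904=4101.32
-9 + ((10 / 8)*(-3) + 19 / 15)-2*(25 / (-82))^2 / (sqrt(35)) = -689 / 60-125*sqrt(35) / 23534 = -11.51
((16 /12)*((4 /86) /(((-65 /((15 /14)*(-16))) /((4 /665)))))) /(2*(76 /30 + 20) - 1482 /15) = -384 /209732887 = -0.00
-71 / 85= -0.84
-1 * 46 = -46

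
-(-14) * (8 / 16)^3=1.75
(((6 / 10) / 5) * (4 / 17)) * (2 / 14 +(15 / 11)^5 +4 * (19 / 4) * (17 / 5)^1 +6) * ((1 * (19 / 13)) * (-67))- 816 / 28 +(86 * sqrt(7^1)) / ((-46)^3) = -7405102876176 / 31143237125- 43 * sqrt(7) / 48668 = -237.78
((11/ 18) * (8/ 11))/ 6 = 2/ 27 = 0.07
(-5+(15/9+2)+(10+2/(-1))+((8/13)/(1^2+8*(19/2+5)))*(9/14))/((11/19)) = 40888/3549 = 11.52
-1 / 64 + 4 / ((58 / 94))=12003 / 1856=6.47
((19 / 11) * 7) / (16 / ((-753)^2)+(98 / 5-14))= 377060985 / 174639652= 2.16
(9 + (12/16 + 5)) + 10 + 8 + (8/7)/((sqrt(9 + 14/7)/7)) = 8 * sqrt(11)/11 + 131/4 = 35.16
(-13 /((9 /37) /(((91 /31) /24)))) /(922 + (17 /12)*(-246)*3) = 3367 /63612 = 0.05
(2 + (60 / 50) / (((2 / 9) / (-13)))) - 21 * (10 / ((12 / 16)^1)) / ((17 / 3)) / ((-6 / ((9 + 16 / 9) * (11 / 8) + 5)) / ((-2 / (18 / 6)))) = -406244 / 2295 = -177.01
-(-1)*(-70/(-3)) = 70/3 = 23.33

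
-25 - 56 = -81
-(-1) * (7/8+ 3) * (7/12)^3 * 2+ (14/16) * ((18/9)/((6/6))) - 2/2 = 2.29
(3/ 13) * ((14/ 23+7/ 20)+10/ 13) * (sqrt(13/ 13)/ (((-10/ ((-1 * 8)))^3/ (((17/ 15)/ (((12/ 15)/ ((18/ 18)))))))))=702644/ 2429375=0.29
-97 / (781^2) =-97 / 609961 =-0.00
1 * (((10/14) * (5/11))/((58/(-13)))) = -325/4466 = -0.07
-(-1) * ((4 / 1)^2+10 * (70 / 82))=1006 / 41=24.54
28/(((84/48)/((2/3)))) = 32/3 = 10.67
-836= -836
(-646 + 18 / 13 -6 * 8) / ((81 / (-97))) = 873388 / 1053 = 829.43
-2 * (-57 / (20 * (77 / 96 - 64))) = -2736 / 30335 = -0.09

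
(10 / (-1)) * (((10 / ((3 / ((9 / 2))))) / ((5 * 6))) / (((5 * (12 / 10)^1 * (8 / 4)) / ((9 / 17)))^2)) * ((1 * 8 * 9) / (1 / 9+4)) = -3645 / 21386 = -0.17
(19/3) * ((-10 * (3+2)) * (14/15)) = -2660/9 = -295.56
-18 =-18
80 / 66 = 40 / 33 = 1.21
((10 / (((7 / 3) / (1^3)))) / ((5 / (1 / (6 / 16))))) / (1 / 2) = 32 / 7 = 4.57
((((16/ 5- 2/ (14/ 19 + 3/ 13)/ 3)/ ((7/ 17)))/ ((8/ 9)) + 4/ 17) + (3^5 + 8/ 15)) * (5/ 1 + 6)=672081949/ 243780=2756.92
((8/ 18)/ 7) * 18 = 8/ 7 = 1.14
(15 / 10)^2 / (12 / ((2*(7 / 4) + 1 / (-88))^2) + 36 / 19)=5372193 / 6878128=0.78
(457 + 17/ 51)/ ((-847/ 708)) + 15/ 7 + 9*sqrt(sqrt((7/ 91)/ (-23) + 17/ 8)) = -321977/ 847 + 9*10852744994^(1/ 4)*sqrt(5)/ 598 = -369.28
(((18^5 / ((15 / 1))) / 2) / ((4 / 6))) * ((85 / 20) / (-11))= -2007666 / 55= -36503.02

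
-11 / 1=-11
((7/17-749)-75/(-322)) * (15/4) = -61447455/21896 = -2806.33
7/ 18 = 0.39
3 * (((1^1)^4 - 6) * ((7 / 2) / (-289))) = 105 / 578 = 0.18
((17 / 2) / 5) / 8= 17 / 80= 0.21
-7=-7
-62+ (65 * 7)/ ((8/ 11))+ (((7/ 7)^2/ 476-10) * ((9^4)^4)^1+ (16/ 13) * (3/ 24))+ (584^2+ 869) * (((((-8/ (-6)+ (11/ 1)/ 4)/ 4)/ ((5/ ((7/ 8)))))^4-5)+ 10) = -5193054353428515702878875368827/ 280307014041600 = -18526308987251461.53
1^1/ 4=0.25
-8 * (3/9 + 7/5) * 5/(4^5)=-13/192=-0.07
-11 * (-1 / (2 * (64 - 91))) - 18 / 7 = -1049 / 378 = -2.78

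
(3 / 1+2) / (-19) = -5 / 19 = -0.26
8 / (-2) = -4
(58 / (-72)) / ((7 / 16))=-116 / 63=-1.84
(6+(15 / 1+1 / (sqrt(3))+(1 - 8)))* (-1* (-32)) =466.48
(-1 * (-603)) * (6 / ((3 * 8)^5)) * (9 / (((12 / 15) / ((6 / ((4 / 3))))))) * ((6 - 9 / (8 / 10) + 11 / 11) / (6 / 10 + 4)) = -256275 / 12058624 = -0.02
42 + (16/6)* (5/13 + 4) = 698/13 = 53.69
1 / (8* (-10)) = -1 / 80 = -0.01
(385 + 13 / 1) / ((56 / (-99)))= -19701 / 28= -703.61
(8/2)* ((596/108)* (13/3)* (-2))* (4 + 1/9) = -573352/729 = -786.49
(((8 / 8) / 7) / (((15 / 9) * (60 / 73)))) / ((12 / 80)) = 73 / 105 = 0.70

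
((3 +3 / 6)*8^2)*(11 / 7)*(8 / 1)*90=253440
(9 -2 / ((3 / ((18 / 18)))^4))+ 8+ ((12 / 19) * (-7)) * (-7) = 73753 / 1539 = 47.92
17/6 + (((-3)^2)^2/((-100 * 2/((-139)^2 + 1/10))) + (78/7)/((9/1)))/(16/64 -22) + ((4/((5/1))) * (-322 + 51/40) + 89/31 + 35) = 4073321261/28318500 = 143.84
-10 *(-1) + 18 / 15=56 / 5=11.20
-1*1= -1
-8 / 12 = -2 / 3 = -0.67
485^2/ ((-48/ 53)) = -12466925/ 48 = -259727.60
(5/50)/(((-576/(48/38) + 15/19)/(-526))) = 4997/43245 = 0.12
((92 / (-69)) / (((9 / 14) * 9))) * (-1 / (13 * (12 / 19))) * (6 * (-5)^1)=-2660 / 3159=-0.84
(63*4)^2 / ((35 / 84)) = 152409.60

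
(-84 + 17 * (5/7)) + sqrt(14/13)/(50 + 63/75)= -503/7 + 25 * sqrt(182)/16523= -71.84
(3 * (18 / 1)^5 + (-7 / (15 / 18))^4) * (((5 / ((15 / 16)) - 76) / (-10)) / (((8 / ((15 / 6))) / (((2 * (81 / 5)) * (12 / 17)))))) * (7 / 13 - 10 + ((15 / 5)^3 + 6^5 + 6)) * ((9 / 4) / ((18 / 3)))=838121882604.44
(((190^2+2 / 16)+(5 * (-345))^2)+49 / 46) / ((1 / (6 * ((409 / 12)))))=226650466171 / 368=615898005.90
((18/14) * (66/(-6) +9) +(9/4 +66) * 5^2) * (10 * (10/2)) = 1192575/14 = 85183.93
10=10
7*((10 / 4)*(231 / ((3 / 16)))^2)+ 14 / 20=265619207 / 10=26561920.70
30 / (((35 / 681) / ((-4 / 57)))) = -5448 / 133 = -40.96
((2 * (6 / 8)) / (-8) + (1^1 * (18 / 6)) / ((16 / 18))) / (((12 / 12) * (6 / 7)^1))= 119 / 32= 3.72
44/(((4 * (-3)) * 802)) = -11/2406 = -0.00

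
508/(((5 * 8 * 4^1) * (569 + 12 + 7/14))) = 127/23260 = 0.01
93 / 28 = 3.32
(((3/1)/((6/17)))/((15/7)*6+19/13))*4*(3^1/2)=3.56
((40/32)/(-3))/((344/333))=-0.40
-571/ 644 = -0.89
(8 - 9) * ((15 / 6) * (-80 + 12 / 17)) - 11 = 3183 / 17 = 187.24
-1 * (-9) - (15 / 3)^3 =-116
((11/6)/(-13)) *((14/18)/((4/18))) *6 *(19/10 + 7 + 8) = -1001/20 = -50.05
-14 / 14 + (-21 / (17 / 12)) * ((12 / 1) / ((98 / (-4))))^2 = -26567 / 5831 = -4.56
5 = 5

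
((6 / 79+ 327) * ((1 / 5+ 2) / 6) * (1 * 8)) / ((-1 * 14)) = -189486 / 2765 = -68.53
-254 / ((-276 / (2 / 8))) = 127 / 552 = 0.23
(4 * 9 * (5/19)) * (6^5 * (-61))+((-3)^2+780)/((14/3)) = -1195281747/266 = -4493540.40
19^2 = 361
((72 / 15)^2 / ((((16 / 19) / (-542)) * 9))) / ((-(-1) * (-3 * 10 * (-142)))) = -10298 / 26625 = -0.39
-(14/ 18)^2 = -49/ 81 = -0.60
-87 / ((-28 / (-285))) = -24795 / 28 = -885.54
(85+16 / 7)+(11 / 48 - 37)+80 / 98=120731 / 2352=51.33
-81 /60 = -27 /20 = -1.35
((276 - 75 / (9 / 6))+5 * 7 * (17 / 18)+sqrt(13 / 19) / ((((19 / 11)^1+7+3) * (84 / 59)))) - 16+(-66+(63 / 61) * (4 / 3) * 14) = 649 * sqrt(247) / 205884+215575 / 1098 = 196.38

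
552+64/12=1672/3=557.33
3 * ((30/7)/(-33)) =-30/77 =-0.39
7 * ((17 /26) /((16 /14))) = 4.00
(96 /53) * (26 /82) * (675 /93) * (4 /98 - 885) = -12176330400 /3300787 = -3688.92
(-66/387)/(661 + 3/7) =-77/298635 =-0.00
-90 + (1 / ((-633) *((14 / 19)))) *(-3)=-265841 / 2954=-89.99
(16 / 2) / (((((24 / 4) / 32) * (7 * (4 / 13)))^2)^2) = 58492928 / 194481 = 300.76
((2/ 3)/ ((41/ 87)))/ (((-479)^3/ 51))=-2958/ 4505991799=-0.00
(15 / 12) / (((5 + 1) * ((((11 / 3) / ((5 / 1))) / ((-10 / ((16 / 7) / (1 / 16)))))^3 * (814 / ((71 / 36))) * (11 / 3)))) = -5707734375 / 799788274548736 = -0.00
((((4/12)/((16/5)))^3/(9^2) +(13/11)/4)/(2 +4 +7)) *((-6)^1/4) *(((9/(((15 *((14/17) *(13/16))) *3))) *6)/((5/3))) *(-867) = 143040614447/4497292800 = 31.81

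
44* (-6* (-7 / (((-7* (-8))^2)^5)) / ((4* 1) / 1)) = 33 / 21664677792579584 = 0.00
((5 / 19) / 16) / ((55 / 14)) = 0.00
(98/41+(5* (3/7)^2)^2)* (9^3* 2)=464114934/98441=4714.65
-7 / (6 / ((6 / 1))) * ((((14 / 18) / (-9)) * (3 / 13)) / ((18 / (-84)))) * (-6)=1372 / 351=3.91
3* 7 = 21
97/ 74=1.31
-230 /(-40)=23 /4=5.75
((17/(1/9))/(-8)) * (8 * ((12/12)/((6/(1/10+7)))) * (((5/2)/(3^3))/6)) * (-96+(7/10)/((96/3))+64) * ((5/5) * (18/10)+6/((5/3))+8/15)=40713317/76800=530.12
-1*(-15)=15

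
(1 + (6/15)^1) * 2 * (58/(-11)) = -812/55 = -14.76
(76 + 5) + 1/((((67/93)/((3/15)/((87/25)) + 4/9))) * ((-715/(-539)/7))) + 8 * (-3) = 22989368/378885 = 60.68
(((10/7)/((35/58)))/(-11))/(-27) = 116/14553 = 0.01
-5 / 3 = -1.67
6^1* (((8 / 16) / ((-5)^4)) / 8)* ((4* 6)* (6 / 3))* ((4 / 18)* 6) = 24 / 625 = 0.04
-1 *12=-12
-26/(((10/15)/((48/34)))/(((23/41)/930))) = -3588/108035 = -0.03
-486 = -486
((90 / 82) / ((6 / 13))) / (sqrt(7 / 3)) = 195 * sqrt(21) / 574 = 1.56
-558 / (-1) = 558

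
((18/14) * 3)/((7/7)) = 27/7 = 3.86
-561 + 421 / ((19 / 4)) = -8975 / 19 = -472.37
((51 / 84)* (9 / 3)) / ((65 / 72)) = 918 / 455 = 2.02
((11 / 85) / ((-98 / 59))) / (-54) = 649 / 449820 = 0.00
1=1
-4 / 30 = -2 / 15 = -0.13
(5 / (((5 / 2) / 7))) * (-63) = -882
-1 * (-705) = 705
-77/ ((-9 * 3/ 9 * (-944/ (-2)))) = 0.05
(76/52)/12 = 19/156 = 0.12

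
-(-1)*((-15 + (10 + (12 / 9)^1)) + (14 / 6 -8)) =-9.33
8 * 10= 80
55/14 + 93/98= 239/49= 4.88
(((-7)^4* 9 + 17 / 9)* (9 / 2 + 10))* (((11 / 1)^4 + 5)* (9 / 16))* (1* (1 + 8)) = 185872305447 / 8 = 23234038180.88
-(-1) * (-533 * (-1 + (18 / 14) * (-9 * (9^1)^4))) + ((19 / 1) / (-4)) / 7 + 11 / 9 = 10197424361 / 252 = 40465969.69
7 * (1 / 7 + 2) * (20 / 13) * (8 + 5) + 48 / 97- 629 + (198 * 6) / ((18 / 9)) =25753 / 97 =265.49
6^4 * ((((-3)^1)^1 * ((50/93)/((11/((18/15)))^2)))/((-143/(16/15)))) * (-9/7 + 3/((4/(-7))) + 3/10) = -108615168/93868775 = -1.16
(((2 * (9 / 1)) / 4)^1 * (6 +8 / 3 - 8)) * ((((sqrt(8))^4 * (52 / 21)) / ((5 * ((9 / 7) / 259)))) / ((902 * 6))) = 215488 / 60885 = 3.54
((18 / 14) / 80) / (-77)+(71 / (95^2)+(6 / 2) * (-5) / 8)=-145338191 / 77831600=-1.87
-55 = -55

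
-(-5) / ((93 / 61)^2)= 18605 / 8649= 2.15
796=796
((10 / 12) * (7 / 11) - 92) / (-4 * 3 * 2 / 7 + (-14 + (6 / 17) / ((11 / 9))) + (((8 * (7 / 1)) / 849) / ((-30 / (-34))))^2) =38836920060225 / 7274978352328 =5.34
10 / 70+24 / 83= 0.43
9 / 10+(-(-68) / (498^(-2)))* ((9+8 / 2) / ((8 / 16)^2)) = 8769421449 / 10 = 876942144.90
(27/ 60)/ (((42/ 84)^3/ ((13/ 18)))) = 13/ 5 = 2.60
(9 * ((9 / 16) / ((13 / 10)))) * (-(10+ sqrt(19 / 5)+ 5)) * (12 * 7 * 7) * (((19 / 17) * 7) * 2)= -118772325 / 221 - 1583631 * sqrt(95) / 221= -607274.44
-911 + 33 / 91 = -910.64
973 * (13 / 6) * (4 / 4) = 12649 / 6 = 2108.17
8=8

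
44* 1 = 44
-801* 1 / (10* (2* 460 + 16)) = -0.09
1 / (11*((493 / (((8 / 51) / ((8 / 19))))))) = 19 / 276573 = 0.00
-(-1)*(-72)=-72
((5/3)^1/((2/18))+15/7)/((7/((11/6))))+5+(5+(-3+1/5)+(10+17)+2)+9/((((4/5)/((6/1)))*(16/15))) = 103.97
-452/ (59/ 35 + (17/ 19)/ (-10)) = -601160/ 2123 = -283.17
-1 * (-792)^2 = -627264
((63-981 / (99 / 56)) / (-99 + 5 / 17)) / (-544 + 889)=91987 / 6368010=0.01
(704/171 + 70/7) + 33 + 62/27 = 25349/513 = 49.41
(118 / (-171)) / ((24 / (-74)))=2183 / 1026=2.13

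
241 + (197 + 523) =961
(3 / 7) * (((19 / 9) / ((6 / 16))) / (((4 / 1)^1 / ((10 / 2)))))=190 / 63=3.02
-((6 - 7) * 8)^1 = 8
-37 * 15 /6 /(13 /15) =-2775 /26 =-106.73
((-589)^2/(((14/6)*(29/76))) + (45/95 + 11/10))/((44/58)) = 15028678417/29260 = 513625.37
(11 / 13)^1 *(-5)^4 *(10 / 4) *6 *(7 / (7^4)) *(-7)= -103125 / 637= -161.89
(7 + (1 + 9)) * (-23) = -391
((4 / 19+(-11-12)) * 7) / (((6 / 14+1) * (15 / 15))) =-21217 / 190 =-111.67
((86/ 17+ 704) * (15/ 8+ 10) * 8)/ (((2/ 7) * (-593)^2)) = 4007955/ 5978033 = 0.67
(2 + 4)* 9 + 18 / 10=55.80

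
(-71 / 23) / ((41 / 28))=-1988 / 943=-2.11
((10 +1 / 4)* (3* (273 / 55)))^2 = 1127549241 / 48400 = 23296.47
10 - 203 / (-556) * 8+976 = 137460 / 139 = 988.92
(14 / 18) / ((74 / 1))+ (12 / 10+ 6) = 24011 / 3330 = 7.21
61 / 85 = 0.72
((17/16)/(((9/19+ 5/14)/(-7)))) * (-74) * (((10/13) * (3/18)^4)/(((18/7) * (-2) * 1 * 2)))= -1205645/31539456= -0.04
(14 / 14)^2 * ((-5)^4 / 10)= 125 / 2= 62.50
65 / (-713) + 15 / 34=8485 / 24242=0.35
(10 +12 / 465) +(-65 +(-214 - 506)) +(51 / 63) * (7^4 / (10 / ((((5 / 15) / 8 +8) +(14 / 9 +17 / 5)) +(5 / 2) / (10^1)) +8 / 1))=-631507643 / 1142040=-552.96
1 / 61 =0.02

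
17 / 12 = 1.42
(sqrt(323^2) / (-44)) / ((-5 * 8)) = 323 / 1760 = 0.18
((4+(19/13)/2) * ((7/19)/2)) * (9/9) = 861/988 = 0.87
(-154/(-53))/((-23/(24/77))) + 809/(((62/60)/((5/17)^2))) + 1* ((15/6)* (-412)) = -10509453412/10921021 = -962.31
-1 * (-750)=750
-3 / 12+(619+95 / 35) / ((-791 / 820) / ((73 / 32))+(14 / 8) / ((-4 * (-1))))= 4168146971 / 98196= 42447.22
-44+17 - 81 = -108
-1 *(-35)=35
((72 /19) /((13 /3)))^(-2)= 61009 /46656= 1.31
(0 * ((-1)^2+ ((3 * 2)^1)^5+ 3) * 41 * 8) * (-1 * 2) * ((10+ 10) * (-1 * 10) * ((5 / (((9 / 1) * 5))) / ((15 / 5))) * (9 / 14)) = 0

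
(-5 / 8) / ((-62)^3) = 0.00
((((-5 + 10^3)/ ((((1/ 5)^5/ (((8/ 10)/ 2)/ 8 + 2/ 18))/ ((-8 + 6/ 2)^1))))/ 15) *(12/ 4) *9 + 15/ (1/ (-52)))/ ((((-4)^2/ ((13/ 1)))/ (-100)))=5862185875/ 16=366386617.19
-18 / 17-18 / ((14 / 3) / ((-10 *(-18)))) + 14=-81080 / 119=-681.34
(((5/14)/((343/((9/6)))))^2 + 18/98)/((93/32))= 11294454/178708831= 0.06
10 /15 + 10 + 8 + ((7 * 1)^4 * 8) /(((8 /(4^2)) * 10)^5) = 232624 /9375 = 24.81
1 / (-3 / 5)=-5 / 3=-1.67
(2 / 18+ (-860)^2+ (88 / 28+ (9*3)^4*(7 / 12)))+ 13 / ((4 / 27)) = 66130990 / 63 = 1049698.25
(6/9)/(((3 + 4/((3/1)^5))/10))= 1620/733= 2.21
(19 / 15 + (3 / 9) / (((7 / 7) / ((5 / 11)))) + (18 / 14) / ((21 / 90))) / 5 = 18672 / 13475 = 1.39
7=7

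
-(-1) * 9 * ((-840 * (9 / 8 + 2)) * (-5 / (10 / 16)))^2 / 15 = 264600000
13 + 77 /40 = 597 /40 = 14.92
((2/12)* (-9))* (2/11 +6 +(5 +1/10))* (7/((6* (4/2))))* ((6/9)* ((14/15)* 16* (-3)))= 243236/825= 294.83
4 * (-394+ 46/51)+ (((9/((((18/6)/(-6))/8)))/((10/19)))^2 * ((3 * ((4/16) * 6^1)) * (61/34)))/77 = 616189232/98175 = 6276.44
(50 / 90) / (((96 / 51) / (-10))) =-425 / 144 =-2.95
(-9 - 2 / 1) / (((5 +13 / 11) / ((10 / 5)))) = -121 / 34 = -3.56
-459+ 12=-447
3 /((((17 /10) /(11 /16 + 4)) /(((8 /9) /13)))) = 0.57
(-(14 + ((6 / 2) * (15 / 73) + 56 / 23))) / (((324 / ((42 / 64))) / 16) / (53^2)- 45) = 62548003 / 165030589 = 0.38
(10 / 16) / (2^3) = 5 / 64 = 0.08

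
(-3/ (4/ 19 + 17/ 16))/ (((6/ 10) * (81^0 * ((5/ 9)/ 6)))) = -1824/ 43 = -42.42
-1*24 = -24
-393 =-393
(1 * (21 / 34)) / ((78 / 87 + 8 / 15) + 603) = 1305 / 1277074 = 0.00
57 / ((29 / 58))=114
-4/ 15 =-0.27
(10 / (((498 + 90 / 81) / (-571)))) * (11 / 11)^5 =-25695 / 2246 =-11.44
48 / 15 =16 / 5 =3.20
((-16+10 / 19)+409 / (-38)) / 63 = -997 / 2394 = -0.42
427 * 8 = 3416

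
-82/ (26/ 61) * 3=-7503/ 13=-577.15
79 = 79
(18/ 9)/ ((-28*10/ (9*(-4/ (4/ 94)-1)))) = 171/ 28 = 6.11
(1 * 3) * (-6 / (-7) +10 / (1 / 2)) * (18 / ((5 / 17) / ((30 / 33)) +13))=89352 / 1057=84.53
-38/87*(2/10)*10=-76/87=-0.87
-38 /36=-19 /18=-1.06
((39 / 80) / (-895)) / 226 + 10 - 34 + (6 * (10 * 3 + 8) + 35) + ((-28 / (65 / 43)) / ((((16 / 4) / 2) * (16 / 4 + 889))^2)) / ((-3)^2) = 360834568034987093 / 1509768086392800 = 239.00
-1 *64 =-64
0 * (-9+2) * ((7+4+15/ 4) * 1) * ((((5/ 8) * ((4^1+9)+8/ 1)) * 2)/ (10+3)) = 0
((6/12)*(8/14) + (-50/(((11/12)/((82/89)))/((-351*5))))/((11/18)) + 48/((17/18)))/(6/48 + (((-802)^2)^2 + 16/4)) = 1480149032464/4241405531979456071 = 0.00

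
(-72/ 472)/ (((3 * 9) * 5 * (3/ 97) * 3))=-97/ 7965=-0.01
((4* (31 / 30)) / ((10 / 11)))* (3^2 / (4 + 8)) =3.41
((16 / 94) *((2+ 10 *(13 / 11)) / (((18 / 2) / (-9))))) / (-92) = 0.03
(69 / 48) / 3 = 23 / 48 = 0.48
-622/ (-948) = 311/ 474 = 0.66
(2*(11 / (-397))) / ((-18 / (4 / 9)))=44 / 32157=0.00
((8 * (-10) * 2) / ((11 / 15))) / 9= -800 / 33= -24.24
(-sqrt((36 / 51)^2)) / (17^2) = -12 / 4913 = -0.00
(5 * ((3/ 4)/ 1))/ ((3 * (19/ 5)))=25/ 76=0.33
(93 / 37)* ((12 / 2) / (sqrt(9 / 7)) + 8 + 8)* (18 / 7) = 137.61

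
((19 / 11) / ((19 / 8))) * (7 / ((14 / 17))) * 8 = 544 / 11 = 49.45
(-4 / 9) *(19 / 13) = -76 / 117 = -0.65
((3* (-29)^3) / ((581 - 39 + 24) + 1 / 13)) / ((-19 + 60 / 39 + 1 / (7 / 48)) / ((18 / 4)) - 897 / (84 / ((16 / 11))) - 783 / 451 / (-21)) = 10646457003 / 1466694415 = 7.26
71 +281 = 352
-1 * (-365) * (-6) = -2190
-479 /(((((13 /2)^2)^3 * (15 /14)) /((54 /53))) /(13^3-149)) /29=-15821438976 /37094027165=-0.43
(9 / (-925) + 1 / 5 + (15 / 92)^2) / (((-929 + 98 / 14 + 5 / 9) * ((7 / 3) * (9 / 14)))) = -5093367 / 32463777800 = -0.00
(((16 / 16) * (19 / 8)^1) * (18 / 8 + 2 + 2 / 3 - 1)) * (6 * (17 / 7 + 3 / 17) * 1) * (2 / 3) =138415 / 1428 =96.93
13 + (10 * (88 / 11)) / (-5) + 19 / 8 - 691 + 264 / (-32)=-5599 / 8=-699.88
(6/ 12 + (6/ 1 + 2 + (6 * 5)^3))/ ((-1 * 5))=-54017/ 10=-5401.70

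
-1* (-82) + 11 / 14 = 1159 / 14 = 82.79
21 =21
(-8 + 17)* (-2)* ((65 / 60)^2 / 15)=-169 / 120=-1.41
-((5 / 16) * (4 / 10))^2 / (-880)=1 / 56320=0.00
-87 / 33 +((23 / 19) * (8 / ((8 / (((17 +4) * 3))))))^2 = 23085142 / 3971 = 5813.43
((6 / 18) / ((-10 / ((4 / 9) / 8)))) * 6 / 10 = -1 / 900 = -0.00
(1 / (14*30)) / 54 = 1 / 22680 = 0.00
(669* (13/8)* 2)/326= 8697/1304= 6.67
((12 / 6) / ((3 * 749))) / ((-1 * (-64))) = 1 / 71904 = 0.00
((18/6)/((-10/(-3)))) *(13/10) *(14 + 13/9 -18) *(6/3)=-5.98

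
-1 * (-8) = 8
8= 8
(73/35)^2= 5329/1225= 4.35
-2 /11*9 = -18 /11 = -1.64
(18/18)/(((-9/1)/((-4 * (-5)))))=-20/9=-2.22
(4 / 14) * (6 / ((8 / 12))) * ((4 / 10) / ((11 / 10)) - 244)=-48240 / 77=-626.49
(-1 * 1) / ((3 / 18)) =-6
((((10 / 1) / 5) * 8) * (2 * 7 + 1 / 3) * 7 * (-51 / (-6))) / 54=20468 / 81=252.69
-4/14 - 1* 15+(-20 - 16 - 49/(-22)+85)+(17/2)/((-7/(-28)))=10771/154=69.94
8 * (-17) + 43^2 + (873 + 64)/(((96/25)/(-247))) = -58557.57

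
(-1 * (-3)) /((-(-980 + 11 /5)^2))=-0.00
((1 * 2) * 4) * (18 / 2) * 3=216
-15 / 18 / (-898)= 0.00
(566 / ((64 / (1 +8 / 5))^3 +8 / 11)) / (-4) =-6839261 / 720931152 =-0.01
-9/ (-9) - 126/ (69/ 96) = -4009/ 23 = -174.30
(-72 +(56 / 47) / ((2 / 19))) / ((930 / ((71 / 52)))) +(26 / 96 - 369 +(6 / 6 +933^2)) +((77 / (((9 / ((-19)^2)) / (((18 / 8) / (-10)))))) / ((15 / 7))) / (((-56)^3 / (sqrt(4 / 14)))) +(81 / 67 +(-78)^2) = 3971*sqrt(14) / 15052800 +8608622643857 / 9824880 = 876206.39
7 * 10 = 70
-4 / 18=-2 / 9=-0.22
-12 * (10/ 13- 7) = 972/ 13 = 74.77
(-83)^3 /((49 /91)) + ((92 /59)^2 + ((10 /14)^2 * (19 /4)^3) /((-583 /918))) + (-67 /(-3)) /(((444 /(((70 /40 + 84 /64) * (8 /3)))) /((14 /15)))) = -50639456231942405689 /47684296931040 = -1061973.43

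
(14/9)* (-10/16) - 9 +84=2665/36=74.03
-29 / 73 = -0.40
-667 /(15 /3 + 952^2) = -667 /906309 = -0.00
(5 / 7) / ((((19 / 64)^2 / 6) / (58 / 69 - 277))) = -780492800 / 58121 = -13428.76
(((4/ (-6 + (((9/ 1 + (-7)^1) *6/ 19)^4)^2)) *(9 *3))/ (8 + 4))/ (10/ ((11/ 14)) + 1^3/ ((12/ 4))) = -1681372741059/ 14578057304350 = -0.12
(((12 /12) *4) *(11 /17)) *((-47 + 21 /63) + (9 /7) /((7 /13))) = -286396 /2499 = -114.60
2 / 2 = 1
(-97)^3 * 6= -5476038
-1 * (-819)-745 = 74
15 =15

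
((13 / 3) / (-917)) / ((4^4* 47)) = -13 / 33100032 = -0.00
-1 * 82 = -82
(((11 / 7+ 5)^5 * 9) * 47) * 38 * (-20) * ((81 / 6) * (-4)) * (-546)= -278889061333109760 / 2401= -116155377481511.77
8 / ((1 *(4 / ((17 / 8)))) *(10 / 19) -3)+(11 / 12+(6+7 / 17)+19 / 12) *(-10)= -1027163 / 11033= -93.10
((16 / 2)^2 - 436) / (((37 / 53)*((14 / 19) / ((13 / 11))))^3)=-208641846269103 / 46249532098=-4511.22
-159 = -159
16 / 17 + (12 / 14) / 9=370 / 357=1.04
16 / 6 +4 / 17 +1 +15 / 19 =4.69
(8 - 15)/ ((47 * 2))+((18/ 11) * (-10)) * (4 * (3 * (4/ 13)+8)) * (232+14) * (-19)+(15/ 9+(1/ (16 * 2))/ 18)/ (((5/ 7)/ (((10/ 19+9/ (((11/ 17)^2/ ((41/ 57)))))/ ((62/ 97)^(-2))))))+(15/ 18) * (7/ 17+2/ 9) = 1324866071080993950859/ 485317914372720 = 2729893.19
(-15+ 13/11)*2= -27.64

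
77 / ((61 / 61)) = 77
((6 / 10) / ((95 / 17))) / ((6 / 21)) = 0.38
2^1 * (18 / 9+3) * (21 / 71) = 210 / 71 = 2.96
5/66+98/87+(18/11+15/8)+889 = 2280757/2552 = 893.71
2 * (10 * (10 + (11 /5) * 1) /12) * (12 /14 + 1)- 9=604 /21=28.76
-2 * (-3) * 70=420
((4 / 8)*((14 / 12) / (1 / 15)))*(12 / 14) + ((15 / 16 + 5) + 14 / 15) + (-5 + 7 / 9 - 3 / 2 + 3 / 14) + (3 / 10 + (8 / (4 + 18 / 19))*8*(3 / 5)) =16.92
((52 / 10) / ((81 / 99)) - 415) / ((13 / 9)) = -282.91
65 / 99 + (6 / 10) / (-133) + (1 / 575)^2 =2838627167 / 4353339375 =0.65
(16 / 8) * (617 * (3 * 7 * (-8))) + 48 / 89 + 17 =-18449207 / 89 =-207294.46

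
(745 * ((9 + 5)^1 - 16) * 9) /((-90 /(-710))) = -105790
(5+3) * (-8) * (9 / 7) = -82.29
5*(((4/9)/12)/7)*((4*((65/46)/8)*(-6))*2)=-325/1449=-0.22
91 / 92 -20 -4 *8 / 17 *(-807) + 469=3079591 / 1564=1969.05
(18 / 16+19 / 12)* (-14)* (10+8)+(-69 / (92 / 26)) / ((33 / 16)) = -15223 / 22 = -691.95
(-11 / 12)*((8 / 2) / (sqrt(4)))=-11 / 6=-1.83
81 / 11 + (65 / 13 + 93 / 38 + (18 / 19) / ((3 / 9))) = 7379 / 418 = 17.65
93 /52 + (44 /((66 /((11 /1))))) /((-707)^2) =139459015 /77976444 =1.79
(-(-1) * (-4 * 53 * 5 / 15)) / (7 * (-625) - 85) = 53 / 3345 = 0.02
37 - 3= 34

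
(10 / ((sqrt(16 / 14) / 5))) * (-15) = -375 * sqrt(14) / 2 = -701.56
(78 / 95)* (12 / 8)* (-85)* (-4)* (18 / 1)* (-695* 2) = -10476795.79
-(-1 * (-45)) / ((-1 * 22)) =45 / 22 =2.05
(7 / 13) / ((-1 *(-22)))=7 / 286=0.02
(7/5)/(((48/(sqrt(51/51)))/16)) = 7/15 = 0.47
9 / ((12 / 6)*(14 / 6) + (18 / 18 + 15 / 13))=1.32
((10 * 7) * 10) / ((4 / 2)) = 350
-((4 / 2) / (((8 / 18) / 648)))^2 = -8503056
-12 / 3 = -4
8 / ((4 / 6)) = 12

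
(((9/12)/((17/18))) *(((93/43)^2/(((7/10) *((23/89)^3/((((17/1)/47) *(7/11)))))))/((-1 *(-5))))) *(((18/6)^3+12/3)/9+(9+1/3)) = 91459153215/505688557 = 180.86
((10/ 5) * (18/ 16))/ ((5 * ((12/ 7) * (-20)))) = -21/ 1600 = -0.01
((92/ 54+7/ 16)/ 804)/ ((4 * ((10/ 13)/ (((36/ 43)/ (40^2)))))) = 481/ 1062051840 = 0.00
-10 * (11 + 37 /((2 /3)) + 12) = -785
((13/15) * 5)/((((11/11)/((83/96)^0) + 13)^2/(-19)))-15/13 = -1.57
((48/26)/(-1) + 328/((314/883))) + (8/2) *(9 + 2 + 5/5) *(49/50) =49369916/51025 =967.56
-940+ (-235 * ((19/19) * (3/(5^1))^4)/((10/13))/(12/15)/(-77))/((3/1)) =-72363503/77000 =-939.79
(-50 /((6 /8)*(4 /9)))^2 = 22500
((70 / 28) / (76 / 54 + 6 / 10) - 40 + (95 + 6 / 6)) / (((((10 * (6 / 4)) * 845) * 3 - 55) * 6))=31027 / 123478440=0.00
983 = 983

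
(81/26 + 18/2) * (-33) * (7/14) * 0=0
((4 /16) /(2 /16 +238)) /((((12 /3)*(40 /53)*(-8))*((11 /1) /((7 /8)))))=-371 /107289600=-0.00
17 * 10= 170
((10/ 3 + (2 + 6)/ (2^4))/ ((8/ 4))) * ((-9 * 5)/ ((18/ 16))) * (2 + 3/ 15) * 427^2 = -92258474/ 3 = -30752824.67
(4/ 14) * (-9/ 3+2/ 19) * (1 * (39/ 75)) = -286/ 665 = -0.43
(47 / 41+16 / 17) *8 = 11640 / 697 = 16.70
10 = 10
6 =6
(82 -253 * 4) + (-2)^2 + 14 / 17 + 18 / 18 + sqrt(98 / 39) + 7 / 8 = -125569 / 136 + 7 * sqrt(78) / 39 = -921.72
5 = 5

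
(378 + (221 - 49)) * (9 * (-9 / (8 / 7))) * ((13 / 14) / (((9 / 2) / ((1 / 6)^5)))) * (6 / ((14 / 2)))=-0.89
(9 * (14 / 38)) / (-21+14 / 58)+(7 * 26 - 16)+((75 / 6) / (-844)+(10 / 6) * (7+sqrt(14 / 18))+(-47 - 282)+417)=5 * sqrt(7) / 9+1098417385 / 4137288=266.96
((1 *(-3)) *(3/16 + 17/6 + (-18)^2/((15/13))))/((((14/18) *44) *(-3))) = 29193/3520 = 8.29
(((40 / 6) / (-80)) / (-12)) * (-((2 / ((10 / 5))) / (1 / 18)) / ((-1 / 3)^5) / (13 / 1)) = 243 / 104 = 2.34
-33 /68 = -0.49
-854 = -854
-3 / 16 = -0.19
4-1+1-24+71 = 51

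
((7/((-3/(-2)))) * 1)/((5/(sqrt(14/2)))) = 14 * sqrt(7)/15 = 2.47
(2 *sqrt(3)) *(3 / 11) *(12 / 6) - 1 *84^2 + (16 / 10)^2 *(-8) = -176912 / 25 + 12 *sqrt(3) / 11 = -7074.59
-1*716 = -716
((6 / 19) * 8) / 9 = 16 / 57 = 0.28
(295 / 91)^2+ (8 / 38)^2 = 31548521 / 2989441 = 10.55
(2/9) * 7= 14/9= 1.56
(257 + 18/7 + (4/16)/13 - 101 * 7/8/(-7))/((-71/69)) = -13673937/51688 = -264.55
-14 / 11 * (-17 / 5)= 4.33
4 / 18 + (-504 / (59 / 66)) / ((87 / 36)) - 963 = -18418327 / 15399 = -1196.07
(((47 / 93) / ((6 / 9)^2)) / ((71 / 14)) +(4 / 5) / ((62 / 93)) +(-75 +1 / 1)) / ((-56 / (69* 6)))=47237193 / 88040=536.54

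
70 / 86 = 35 / 43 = 0.81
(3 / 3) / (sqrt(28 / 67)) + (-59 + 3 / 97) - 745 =-77985 / 97 + sqrt(469) / 14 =-802.42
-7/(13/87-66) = 609/5729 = 0.11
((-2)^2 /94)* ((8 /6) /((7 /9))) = 24 /329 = 0.07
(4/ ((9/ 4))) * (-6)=-32/ 3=-10.67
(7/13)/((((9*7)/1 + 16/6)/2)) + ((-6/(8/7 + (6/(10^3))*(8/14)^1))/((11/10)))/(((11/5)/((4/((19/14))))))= -6.36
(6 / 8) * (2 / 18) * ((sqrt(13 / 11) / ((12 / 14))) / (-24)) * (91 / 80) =-637 * sqrt(143) / 1520640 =-0.01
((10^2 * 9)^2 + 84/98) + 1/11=62370073/77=810000.95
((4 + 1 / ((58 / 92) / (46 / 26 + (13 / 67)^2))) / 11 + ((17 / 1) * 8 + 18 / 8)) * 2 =356588367 / 1283854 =277.75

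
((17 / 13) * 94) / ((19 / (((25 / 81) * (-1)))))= -39950 / 20007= -2.00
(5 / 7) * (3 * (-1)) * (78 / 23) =-1170 / 161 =-7.27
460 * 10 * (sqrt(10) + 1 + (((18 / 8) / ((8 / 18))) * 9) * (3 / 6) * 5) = 4600 * sqrt(10) + 2114275 / 4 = 543115.23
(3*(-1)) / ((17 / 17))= -3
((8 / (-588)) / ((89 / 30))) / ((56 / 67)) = -0.01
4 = 4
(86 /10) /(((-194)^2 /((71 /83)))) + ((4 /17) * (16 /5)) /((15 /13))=2599770131 /3982829700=0.65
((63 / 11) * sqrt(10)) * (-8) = -144.89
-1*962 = -962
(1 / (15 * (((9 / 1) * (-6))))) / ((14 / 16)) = -4 / 2835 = -0.00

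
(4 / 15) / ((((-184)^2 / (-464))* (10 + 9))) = -29 / 150765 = -0.00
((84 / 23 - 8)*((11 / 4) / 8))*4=-275 / 46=-5.98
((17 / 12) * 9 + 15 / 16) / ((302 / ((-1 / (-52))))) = 219 / 251264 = 0.00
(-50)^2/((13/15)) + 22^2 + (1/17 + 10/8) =2979013/884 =3369.92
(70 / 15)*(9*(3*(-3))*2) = -756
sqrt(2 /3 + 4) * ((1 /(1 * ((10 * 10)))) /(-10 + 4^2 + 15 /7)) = 7 * sqrt(42) /17100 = 0.00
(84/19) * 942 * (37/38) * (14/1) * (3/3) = 20494152/361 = 56770.50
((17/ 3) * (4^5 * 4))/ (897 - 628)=69632/ 807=86.29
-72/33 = -24/11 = -2.18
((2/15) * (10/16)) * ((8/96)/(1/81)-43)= -145/48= -3.02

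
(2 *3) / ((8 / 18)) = 27 / 2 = 13.50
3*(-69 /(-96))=69 /32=2.16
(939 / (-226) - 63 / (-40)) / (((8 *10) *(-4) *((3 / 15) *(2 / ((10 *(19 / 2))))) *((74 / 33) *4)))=7311447 / 34250752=0.21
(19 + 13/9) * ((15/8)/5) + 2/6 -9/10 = 71/10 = 7.10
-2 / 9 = -0.22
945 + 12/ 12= 946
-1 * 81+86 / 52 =-2063 / 26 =-79.35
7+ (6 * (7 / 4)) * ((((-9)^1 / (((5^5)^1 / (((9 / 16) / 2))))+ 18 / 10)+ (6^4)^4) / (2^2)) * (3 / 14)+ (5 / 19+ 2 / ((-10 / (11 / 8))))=48240979417740806149 / 30400000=1586874322952.00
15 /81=5 /27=0.19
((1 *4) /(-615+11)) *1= -1 /151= -0.01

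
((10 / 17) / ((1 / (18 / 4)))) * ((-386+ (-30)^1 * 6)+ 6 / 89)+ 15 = -2243865 / 1513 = -1483.06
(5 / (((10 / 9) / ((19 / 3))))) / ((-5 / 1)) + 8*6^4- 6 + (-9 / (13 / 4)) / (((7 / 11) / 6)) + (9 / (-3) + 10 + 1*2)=9408663 / 910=10339.19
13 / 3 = 4.33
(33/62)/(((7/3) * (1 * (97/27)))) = 2673/42098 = 0.06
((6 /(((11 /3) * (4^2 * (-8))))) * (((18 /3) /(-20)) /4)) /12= 9 /112640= 0.00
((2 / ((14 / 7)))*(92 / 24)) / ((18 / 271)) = 6233 / 108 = 57.71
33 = 33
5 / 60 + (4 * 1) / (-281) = 233 / 3372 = 0.07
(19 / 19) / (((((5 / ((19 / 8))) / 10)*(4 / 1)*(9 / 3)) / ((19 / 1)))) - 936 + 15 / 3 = -44327 / 48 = -923.48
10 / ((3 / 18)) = 60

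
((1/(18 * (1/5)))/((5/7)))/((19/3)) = 7/114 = 0.06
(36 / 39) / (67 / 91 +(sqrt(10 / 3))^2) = 252 / 1111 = 0.23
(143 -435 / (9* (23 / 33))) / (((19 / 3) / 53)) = 269346 / 437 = 616.35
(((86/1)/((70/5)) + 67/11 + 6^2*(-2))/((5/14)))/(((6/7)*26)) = -7.51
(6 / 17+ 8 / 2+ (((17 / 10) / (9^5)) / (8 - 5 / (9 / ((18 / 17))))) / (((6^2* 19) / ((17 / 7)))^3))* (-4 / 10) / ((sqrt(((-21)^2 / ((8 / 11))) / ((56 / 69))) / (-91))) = 341580251168286664859* sqrt(5313) / 4295163053038162813200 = 5.80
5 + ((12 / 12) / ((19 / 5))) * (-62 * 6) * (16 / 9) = -169.04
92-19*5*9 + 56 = -707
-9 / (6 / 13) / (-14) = 39 / 28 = 1.39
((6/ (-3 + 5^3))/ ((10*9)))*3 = 1/ 610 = 0.00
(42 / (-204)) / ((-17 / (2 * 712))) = 4984 / 289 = 17.25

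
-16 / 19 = -0.84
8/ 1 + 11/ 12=107/ 12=8.92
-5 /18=-0.28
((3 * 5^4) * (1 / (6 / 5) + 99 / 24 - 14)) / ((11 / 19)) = -2576875 / 88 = -29282.67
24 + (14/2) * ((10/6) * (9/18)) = 179/6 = 29.83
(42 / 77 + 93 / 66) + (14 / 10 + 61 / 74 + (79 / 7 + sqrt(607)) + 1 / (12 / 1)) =2657761 / 170940 + sqrt(607) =40.19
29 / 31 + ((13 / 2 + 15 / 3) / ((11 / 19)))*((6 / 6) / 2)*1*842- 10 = 5697105 / 682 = 8353.53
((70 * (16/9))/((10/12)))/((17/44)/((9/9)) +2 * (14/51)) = 335104/2099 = 159.65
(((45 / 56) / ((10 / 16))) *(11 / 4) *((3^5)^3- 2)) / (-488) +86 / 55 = -78128612621 / 751520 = -103960.79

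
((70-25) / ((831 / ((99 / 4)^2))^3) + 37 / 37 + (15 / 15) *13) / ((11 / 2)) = 2787919116287 / 478808602624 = 5.82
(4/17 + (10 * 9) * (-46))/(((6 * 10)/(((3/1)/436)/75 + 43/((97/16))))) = -65971315709/134805750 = -489.38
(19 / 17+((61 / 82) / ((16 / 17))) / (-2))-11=-458461 / 44608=-10.28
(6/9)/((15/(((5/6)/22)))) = 1/594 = 0.00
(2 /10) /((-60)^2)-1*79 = -1421999 /18000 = -79.00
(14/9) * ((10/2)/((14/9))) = 5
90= 90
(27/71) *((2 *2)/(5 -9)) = -27/71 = -0.38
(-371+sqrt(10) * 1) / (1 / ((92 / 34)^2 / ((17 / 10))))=-7850360 / 4913+21160 * sqrt(10) / 4913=-1584.26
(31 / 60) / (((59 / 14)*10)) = 217 / 17700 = 0.01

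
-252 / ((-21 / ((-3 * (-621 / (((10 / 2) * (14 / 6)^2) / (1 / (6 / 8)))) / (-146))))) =-134136 / 17885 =-7.50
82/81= 1.01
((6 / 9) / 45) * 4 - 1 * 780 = -105292 / 135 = -779.94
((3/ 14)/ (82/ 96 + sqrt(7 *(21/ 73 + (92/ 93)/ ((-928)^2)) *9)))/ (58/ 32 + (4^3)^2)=-80547616/ 31366235039825 + 2784 *sqrt(19982222352141)/ 972353286234575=0.00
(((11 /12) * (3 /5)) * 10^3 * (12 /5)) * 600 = 792000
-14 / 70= -1 / 5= -0.20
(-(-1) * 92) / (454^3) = 23 / 23394166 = 0.00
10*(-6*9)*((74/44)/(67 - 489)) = 2.15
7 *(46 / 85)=322 / 85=3.79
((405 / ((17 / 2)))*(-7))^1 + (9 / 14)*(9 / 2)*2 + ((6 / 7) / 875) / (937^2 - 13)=-2496783401429 / 7618097375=-327.74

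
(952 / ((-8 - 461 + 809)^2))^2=49 / 722500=0.00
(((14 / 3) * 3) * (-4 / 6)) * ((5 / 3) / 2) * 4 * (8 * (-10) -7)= 8120 / 3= 2706.67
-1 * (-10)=10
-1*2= -2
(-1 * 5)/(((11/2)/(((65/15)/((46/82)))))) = -5330/759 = -7.02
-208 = -208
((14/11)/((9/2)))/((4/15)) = 35/33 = 1.06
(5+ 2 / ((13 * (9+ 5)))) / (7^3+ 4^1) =456 / 31577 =0.01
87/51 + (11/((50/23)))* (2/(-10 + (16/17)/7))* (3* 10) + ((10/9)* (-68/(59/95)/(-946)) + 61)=32.06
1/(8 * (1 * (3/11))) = 0.46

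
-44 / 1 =-44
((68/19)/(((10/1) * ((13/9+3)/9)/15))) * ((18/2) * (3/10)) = 29.35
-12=-12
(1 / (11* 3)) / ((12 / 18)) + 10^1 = 221 / 22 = 10.05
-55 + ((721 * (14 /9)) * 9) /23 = 383.87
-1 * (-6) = 6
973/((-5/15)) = -2919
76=76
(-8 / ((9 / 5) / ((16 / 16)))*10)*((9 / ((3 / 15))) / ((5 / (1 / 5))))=-80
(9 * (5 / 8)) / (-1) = -45 / 8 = -5.62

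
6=6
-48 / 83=-0.58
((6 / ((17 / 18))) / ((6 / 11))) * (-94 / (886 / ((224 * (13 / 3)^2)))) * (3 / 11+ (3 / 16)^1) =-18014724 / 7531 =-2392.08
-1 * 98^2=-9604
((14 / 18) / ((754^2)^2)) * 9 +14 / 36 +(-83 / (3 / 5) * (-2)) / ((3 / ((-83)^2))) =1848076422698862679 / 2908893980304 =635319.28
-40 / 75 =-8 / 15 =-0.53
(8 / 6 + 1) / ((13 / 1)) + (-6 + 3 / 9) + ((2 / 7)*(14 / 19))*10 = -2506 / 741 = -3.38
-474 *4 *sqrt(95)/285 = -632 *sqrt(95)/95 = -64.84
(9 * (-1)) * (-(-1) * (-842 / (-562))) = -3789 / 281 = -13.48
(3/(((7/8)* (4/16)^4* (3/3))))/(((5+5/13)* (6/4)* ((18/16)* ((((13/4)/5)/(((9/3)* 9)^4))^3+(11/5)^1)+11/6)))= 5683370055320610983116800/225324290132081702762053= 25.22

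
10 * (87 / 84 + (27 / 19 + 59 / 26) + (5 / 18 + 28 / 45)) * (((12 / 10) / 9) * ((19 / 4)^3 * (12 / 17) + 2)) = 1369675729 / 2351440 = 582.48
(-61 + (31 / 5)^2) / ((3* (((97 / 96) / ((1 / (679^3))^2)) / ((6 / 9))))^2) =-0.00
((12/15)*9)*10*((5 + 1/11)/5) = 4032/55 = 73.31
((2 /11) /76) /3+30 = 37621 /1254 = 30.00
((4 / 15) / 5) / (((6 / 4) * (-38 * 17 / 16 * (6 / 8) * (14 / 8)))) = -0.00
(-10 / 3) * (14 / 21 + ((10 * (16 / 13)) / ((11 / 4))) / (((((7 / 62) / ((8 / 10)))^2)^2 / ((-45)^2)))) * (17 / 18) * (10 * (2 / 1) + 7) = -2000192988684598 / 1030029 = -1941880266.17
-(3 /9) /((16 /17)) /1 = -17 /48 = -0.35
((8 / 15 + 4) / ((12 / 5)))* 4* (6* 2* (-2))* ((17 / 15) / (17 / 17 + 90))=-2.26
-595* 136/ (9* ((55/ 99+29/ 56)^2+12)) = -2283886080/ 3340873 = -683.62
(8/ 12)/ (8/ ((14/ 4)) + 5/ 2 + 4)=28/ 369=0.08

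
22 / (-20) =-11 / 10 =-1.10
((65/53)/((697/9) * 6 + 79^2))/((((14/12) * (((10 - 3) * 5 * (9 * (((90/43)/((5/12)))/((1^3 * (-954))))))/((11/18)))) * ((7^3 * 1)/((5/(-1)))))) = 30745/36515493252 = 0.00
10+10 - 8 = 12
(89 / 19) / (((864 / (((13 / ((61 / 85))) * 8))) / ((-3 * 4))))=-98345 / 10431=-9.43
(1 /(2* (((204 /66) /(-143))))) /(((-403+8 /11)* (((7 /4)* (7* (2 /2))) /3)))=17303 /1228675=0.01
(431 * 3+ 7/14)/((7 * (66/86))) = 111241/462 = 240.78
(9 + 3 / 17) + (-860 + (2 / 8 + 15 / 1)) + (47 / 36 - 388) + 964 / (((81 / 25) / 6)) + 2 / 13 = 3359845 / 5967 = 563.07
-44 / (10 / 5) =-22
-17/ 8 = -2.12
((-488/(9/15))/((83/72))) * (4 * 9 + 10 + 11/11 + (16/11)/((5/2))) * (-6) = 183901824/913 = 201425.88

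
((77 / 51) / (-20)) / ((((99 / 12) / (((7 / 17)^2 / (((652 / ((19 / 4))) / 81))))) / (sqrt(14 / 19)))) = -3087*sqrt(266) / 64065520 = -0.00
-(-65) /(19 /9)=585 /19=30.79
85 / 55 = 17 / 11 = 1.55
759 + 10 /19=759.53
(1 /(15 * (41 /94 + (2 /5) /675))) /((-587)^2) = 21150 /47744514347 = 0.00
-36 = -36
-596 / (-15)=596 / 15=39.73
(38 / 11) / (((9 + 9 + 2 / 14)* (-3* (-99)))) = 266 / 414909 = 0.00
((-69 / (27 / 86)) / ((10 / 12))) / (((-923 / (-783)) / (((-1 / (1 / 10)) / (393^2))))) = 229448 / 15839603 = 0.01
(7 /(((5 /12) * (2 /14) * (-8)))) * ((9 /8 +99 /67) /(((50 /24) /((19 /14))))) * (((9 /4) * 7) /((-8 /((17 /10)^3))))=241.06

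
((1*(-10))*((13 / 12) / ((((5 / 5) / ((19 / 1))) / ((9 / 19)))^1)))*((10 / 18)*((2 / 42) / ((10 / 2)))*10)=-325 / 63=-5.16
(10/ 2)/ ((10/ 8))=4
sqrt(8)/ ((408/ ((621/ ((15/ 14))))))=483*sqrt(2)/ 170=4.02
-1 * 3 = -3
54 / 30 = 9 / 5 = 1.80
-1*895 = -895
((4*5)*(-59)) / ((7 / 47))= -55460 / 7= -7922.86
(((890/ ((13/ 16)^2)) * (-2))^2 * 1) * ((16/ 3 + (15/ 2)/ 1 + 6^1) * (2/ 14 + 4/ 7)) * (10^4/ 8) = 73324380160000000/ 599781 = 122251922218.28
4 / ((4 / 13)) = 13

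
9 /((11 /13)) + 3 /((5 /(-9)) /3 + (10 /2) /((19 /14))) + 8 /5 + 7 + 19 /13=5532918 /256685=21.56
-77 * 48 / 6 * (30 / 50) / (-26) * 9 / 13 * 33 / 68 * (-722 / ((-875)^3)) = 7076322 / 1374775390625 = 0.00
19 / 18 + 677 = 12205 / 18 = 678.06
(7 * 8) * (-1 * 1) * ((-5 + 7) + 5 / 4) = -182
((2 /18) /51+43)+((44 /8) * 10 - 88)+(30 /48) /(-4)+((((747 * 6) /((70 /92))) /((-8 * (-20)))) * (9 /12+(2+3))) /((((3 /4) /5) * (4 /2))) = 367821229 /514080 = 715.49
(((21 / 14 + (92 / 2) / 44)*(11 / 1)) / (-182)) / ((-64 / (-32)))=-1 / 13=-0.08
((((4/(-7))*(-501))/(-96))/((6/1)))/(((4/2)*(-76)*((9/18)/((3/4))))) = 167/34048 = 0.00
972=972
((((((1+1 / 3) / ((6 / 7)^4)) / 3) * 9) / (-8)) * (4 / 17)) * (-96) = 9604 / 459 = 20.92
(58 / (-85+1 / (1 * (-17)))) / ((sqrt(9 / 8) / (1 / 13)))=-986 * sqrt(2) / 28197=-0.05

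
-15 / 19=-0.79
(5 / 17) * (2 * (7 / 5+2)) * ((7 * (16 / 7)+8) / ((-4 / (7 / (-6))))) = 14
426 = 426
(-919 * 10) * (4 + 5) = -82710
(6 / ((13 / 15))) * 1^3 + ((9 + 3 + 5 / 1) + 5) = 376 / 13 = 28.92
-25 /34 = -0.74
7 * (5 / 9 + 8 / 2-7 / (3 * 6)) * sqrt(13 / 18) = 175 * sqrt(26) / 36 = 24.79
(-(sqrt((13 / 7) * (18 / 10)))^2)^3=-1601613 / 42875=-37.36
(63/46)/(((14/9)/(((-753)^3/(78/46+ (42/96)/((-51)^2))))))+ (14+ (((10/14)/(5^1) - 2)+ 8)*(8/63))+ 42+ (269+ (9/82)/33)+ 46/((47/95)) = -6726861026969204743397/30346667456490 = -221667207.33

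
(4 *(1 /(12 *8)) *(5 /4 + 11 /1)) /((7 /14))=49 /48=1.02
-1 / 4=-0.25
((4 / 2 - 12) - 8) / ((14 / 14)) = -18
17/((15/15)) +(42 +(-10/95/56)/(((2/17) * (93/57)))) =102407/1736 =58.99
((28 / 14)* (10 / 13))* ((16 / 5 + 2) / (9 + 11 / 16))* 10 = 256 / 31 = 8.26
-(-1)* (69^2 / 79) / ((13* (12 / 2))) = 1587 / 2054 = 0.77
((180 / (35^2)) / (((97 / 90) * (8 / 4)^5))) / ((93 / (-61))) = -1647 / 589372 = -0.00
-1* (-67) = 67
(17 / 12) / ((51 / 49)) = 49 / 36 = 1.36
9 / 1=9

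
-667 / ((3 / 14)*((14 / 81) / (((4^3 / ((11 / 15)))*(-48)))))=829854720 / 11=75441338.18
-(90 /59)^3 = -729000 /205379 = -3.55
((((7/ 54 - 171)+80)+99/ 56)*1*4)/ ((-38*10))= 134723/ 143640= 0.94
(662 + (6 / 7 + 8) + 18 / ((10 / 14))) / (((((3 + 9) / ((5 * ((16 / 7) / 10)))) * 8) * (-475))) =-12181 / 698250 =-0.02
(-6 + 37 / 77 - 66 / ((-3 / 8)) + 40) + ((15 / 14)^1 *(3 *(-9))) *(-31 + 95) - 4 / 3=-379367 / 231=-1642.28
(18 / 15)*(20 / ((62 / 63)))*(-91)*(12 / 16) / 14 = -118.89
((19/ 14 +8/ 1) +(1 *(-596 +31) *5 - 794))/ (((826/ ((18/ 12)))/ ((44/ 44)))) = -151605/ 23128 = -6.56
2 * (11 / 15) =22 / 15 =1.47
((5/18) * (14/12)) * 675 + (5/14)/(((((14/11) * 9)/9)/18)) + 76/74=1630453/7252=224.83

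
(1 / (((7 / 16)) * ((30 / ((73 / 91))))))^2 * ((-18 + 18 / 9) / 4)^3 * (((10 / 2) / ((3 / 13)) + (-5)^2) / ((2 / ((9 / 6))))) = -8.37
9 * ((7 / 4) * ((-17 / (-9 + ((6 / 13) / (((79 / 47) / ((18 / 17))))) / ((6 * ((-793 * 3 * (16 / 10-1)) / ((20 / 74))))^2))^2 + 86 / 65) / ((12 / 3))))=60810444033228635316799438140904827 / 13873443248541804227320611634793360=4.38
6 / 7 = 0.86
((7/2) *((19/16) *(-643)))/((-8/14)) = 598633/128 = 4676.82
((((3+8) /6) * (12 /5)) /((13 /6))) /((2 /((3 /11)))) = 18 /65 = 0.28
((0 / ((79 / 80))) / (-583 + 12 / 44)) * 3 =0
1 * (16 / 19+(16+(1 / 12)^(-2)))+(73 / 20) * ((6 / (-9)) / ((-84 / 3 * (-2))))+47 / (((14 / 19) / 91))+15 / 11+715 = 2346065263 / 351120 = 6681.66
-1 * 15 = -15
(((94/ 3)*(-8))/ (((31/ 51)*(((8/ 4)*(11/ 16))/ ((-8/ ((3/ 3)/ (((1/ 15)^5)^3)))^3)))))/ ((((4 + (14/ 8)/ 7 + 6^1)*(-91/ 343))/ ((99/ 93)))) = -10263199744/ 14336264317767417549807636675041067064739763736724853515625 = -0.00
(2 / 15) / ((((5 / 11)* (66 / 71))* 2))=71 / 450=0.16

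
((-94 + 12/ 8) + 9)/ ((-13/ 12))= 1002/ 13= 77.08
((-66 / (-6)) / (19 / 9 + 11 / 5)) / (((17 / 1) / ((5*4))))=4950 / 1649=3.00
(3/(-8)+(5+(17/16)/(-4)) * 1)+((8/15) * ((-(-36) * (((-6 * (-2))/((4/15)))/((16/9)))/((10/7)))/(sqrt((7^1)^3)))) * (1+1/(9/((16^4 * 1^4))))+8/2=535/64+353943 * sqrt(7)/7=133786.24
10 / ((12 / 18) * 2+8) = 15 / 14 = 1.07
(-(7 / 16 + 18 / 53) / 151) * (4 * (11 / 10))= -7249 / 320120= -0.02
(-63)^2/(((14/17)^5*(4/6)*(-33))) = -115008417/241472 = -476.28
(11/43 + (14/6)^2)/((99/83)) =4.78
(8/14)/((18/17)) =34/63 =0.54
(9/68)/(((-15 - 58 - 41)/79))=-237/2584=-0.09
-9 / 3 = -3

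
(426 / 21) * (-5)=-710 / 7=-101.43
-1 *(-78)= 78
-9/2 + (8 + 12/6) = 11/2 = 5.50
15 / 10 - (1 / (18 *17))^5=4024374527663 / 2682916351776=1.50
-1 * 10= -10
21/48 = 7/16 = 0.44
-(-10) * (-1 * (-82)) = 820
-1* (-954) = 954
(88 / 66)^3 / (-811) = -64 / 21897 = -0.00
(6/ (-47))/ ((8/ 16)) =-12/ 47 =-0.26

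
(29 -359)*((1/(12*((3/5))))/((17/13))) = -3575/102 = -35.05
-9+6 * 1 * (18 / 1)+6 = 105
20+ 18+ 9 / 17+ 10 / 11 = 7375 / 187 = 39.44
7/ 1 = 7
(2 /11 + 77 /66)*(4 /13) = 178 /429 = 0.41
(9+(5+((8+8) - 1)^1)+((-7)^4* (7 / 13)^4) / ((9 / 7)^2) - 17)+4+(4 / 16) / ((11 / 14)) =7044980797 / 50895702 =138.42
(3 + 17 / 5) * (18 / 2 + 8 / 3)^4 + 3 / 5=48020243 / 405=118568.50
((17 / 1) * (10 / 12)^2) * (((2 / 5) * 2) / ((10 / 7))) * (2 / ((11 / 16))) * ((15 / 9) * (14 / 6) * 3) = 66640 / 297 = 224.38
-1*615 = -615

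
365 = 365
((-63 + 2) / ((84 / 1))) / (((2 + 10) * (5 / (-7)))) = 0.08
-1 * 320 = -320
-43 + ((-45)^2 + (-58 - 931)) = 993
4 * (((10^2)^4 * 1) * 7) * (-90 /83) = -252000000000 /83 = -3036144578.31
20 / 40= 1 / 2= 0.50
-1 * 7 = -7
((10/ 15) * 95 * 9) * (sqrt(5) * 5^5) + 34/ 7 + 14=132/ 7 + 1781250 * sqrt(5)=3983014.94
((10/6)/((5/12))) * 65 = 260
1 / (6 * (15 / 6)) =1 / 15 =0.07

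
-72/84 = -6/7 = -0.86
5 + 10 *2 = 25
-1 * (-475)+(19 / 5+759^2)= 2882799 / 5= 576559.80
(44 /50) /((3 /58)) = 1276 /75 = 17.01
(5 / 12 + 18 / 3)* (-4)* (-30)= 770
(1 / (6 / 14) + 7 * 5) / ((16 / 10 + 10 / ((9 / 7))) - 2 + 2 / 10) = 1680 / 341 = 4.93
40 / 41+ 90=3730 / 41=90.98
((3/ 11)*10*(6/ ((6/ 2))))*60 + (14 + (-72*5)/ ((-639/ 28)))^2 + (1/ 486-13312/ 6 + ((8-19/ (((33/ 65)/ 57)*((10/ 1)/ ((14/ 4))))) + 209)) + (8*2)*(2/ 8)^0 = -81843376847/ 53898372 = -1518.48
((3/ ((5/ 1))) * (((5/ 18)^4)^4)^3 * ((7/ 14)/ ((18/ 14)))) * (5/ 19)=24868995751603506505489349365234375/ 204166787945150508515728868577808194509556881517241298703089664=0.00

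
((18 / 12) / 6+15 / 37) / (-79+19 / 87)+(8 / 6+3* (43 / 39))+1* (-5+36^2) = 51256898639 / 39561288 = 1295.63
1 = 1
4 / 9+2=22 / 9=2.44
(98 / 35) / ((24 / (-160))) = -56 / 3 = -18.67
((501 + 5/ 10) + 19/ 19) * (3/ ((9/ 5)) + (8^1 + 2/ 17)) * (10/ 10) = 167165/ 34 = 4916.62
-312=-312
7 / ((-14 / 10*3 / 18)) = -30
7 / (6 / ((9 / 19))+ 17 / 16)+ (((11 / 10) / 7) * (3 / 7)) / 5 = 844947 / 1614550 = 0.52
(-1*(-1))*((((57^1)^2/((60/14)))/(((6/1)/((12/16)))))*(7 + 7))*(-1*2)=-53067/20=-2653.35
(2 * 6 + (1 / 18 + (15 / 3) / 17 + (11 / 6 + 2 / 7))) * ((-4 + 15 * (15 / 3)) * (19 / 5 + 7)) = 11094.62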